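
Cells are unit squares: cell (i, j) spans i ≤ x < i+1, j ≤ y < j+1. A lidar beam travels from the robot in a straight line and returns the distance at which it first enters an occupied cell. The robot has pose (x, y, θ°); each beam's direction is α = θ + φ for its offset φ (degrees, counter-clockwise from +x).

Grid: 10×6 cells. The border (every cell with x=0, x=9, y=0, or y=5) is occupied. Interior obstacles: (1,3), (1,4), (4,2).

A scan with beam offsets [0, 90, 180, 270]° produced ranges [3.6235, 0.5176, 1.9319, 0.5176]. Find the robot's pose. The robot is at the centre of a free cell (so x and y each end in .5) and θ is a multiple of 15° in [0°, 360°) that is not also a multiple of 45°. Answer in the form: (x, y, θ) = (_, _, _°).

The pose lattice has 29·16 = 464 candidates. Test each by forward raycasting.
  (2.5, 1.5, 105°): beam 1 = 1.9319 ≠ 3.6235 ✗
  (8.5, 4.5, 210°): beam 1 = 4.0415 ≠ 3.6235 ✗
  (4.5, 4.5, 105°): beam 1 = 0.5176 ≠ 3.6235 ✗
  …
  (4.5, 1.5, 165°): r_1=3.6235, r_2=0.5176, r_3=1.9319, r_4=0.5176 — all match ✓
No second candidate reproduces the full scan.

(x, y, θ) = (4.5, 1.5, 165°)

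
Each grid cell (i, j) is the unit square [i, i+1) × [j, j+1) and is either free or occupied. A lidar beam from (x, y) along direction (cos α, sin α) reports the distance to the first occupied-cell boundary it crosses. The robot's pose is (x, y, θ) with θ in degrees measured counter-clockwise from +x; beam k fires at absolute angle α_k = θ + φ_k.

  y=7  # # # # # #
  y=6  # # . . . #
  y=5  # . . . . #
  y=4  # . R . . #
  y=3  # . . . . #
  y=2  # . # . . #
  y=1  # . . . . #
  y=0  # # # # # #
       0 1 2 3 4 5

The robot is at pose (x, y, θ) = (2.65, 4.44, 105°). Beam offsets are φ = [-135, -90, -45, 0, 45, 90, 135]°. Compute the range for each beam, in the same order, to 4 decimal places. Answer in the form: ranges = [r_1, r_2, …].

beam 1: φ=-135°, α=330°
  d=(0.8660,-0.5000)  start (2,4)  tX=0.4041 tY=0.8800  stride 1/|dx|=1.1547 1/|dy|=2.0000
    cross x-line → (3,4), t=0.4041
    cross y-line → (3,3), t=0.8800
    cross x-line → (4,3), t=1.5588
    cross x-line → (5,3), t=2.7135 (wall)
  → r_1 = 2.7135
beam 2: φ=-90°, α=15°
  d=(0.9659,0.2588)  start (2,4)  tX=0.3623 tY=2.1637  stride 1/|dx|=1.0353 1/|dy|=3.8637
    cross x-line → (3,4), t=0.3623
    cross x-line → (4,4), t=1.3976
    cross y-line → (4,5), t=2.1637
    cross x-line → (5,5), t=2.4329 (wall)
  → r_2 = 2.4329
beam 3: φ=-45°, α=60°
  d=(0.5000,0.8660)  start (2,4)  tX=0.7000 tY=0.6466  stride 1/|dx|=2.0000 1/|dy|=1.1547
    cross y-line → (2,5), t=0.6466
    cross x-line → (3,5), t=0.7000
    cross y-line → (3,6), t=1.8013
    cross x-line → (4,6), t=2.7000
    cross y-line → (4,7), t=2.9560 (wall)
  → r_3 = 2.9560
beam 4: φ=0°, α=105°
  d=(-0.2588,0.9659)  start (2,4)  tX=2.5114 tY=0.5798  stride 1/|dx|=3.8637 1/|dy|=1.0353
    cross y-line → (2,5), t=0.5798
    cross y-line → (2,6), t=1.6150
    cross x-line → (1,6), t=2.5114 (wall)
  → r_4 = 2.5114
beam 5: φ=45°, α=150°
  d=(-0.8660,0.5000)  start (2,4)  tX=0.7506 tY=1.1200  stride 1/|dx|=1.1547 1/|dy|=2.0000
    cross x-line → (1,4), t=0.7506
    cross y-line → (1,5), t=1.1200
    cross x-line → (0,5), t=1.9053 (wall)
  → r_5 = 1.9053
beam 6: φ=90°, α=195°
  d=(-0.9659,-0.2588)  start (2,4)  tX=0.6729 tY=1.7000  stride 1/|dx|=1.0353 1/|dy|=3.8637
    cross x-line → (1,4), t=0.6729
    cross y-line → (1,3), t=1.7000
    cross x-line → (0,3), t=1.7082 (wall)
  → r_6 = 1.7082
beam 7: φ=135°, α=240°
  d=(-0.5000,-0.8660)  start (2,4)  tX=1.3000 tY=0.5081  stride 1/|dx|=2.0000 1/|dy|=1.1547
    cross y-line → (2,3), t=0.5081
    cross x-line → (1,3), t=1.3000
    cross y-line → (1,2), t=1.6628
    cross y-line → (1,1), t=2.8175
    cross x-line → (0,1), t=3.3000 (wall)
  → r_7 = 3.3000

ranges = [2.7135, 2.4329, 2.9560, 2.5114, 1.9053, 1.7082, 3.3000]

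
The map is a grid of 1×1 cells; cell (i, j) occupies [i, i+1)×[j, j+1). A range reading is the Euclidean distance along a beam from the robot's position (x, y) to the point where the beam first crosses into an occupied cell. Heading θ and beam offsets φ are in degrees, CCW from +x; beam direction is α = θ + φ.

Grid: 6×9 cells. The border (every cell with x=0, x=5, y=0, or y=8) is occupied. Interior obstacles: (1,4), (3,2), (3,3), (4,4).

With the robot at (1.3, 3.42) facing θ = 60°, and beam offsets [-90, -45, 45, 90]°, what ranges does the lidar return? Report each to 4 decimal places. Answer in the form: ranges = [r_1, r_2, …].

beam 1: φ=-90°, α=330°
  direction (0.8660, -0.5000); cell (1,3); t to first gridline: x 0.8083, y 0.8400 (then +1.1547 / +2.0000)
    (2,3) via x @ 0.8083
    (2,2) via y @ 0.8400
    (3,2) via x @ 1.9630  # hit
  → r_1 = 1.9630
beam 2: φ=-45°, α=15°
  direction (0.9659, 0.2588); cell (1,3); t to first gridline: x 0.7247, y 2.2409 (then +1.0353 / +3.8637)
    (2,3) via x @ 0.7247
    (3,3) via x @ 1.7600  # hit
  → r_2 = 1.7600
beam 3: φ=45°, α=105°
  direction (-0.2588, 0.9659); cell (1,3); t to first gridline: x 1.1591, y 0.6005 (then +3.8637 / +1.0353)
    (1,4) via y @ 0.6005  # hit
  → r_3 = 0.6005
beam 4: φ=90°, α=150°
  direction (-0.8660, 0.5000); cell (1,3); t to first gridline: x 0.3464, y 1.1600 (then +1.1547 / +2.0000)
    (0,3) via x @ 0.3464  # hit
  → r_4 = 0.3464

ranges = [1.9630, 1.7600, 0.6005, 0.3464]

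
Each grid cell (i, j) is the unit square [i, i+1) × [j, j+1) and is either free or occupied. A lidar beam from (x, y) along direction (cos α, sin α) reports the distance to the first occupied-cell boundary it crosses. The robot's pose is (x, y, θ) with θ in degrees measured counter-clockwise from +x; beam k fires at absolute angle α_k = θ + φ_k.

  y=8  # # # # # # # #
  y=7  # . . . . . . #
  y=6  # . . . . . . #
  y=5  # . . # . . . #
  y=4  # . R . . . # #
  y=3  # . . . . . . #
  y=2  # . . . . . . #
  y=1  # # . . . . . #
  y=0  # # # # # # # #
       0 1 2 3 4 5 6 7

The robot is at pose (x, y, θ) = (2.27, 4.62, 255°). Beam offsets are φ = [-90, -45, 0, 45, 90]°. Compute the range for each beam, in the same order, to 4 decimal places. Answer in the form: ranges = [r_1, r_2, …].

beam 1: φ=-90°, α=165°
  dir = (cos 165°, sin 165°) = (-0.9659, 0.2588); from cell (2,4)
  next x-line at t=0.2795, next y-line at t=1.4682; Δt_x=1.0353, Δt_y=3.8637
    x: enter (1,4) at t=0.2795
    x: enter (0,4) at t=1.3148 ← occupied
  → r_1 = 1.3148
beam 2: φ=-45°, α=210°
  dir = (cos 210°, sin 210°) = (-0.8660, -0.5000); from cell (2,4)
  next x-line at t=0.3118, next y-line at t=1.2400; Δt_x=1.1547, Δt_y=2.0000
    x: enter (1,4) at t=0.3118
    y: enter (1,3) at t=1.2400
    x: enter (0,3) at t=1.4665 ← occupied
  → r_2 = 1.4665
beam 3: φ=0°, α=255°
  dir = (cos 255°, sin 255°) = (-0.2588, -0.9659); from cell (2,4)
  next x-line at t=1.0432, next y-line at t=0.6419; Δt_x=3.8637, Δt_y=1.0353
    y: enter (2,3) at t=0.6419
    x: enter (1,3) at t=1.0432
    y: enter (1,2) at t=1.6771
    y: enter (1,1) at t=2.7124 ← occupied
  → r_3 = 2.7124
beam 4: φ=45°, α=300°
  dir = (cos 300°, sin 300°) = (0.5000, -0.8660); from cell (2,4)
  next x-line at t=1.4600, next y-line at t=0.7159; Δt_x=2.0000, Δt_y=1.1547
    y: enter (2,3) at t=0.7159
    x: enter (3,3) at t=1.4600
    y: enter (3,2) at t=1.8706
    y: enter (3,1) at t=3.0253
    x: enter (4,1) at t=3.4600
    y: enter (4,0) at t=4.1800 ← occupied
  → r_4 = 4.1800
beam 5: φ=90°, α=345°
  dir = (cos 345°, sin 345°) = (0.9659, -0.2588); from cell (2,4)
  next x-line at t=0.7558, next y-line at t=2.3955; Δt_x=1.0353, Δt_y=3.8637
    x: enter (3,4) at t=0.7558
    x: enter (4,4) at t=1.7910
    y: enter (4,3) at t=2.3955
    x: enter (5,3) at t=2.8263
    x: enter (6,3) at t=3.8616
    x: enter (7,3) at t=4.8969 ← occupied
  → r_5 = 4.8969

ranges = [1.3148, 1.4665, 2.7124, 4.1800, 4.8969]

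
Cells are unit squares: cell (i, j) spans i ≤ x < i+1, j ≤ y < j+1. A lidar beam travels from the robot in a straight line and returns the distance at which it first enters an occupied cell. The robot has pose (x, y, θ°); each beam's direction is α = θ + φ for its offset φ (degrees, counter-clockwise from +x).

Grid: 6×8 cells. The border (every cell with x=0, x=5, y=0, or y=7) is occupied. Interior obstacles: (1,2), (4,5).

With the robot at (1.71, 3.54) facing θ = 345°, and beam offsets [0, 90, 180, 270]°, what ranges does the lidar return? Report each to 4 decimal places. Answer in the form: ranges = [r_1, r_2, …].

beam 1: φ=0°, α=345°
  dir = (cos 345°, sin 345°) = (0.9659, -0.2588); from cell (1,3)
  next x-line at t=0.3002, next y-line at t=2.0864; Δt_x=1.0353, Δt_y=3.8637
    x: enter (2,3) at t=0.3002
    x: enter (3,3) at t=1.3355
    y: enter (3,2) at t=2.0864
    x: enter (4,2) at t=2.3708
    x: enter (5,2) at t=3.4061 ← occupied
  → r_1 = 3.4061
beam 2: φ=90°, α=75°
  dir = (cos 75°, sin 75°) = (0.2588, 0.9659); from cell (1,3)
  next x-line at t=1.1205, next y-line at t=0.4762; Δt_x=3.8637, Δt_y=1.0353
    y: enter (1,4) at t=0.4762
    x: enter (2,4) at t=1.1205
    y: enter (2,5) at t=1.5115
    y: enter (2,6) at t=2.5468
    y: enter (2,7) at t=3.5821 ← occupied
  → r_2 = 3.5821
beam 3: φ=180°, α=165°
  dir = (cos 165°, sin 165°) = (-0.9659, 0.2588); from cell (1,3)
  next x-line at t=0.7350, next y-line at t=1.7773; Δt_x=1.0353, Δt_y=3.8637
    x: enter (0,3) at t=0.7350 ← occupied
  → r_3 = 0.7350
beam 4: φ=270°, α=255°
  dir = (cos 255°, sin 255°) = (-0.2588, -0.9659); from cell (1,3)
  next x-line at t=2.7432, next y-line at t=0.5590; Δt_x=3.8637, Δt_y=1.0353
    y: enter (1,2) at t=0.5590 ← occupied
  → r_4 = 0.5590

ranges = [3.4061, 3.5821, 0.7350, 0.5590]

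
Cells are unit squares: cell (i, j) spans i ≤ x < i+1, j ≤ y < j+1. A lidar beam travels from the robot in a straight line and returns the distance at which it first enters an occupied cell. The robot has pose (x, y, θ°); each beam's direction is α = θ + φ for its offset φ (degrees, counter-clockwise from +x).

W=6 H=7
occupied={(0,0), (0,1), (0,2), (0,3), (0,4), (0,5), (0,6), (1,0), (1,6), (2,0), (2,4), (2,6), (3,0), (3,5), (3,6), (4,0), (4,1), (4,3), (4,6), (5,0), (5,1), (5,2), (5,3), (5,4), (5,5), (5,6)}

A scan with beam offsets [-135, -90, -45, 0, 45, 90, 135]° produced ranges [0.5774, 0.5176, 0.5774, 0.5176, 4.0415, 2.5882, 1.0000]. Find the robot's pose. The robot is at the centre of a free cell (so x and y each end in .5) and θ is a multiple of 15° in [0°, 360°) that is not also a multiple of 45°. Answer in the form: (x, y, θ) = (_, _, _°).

(x, y, θ) = (3.5, 4.5, 195°)

Candidates: 16 free-cell centres × 16 headings = 256 poses. Raycast each; keep the one whose scan matches to 4 dp.
  (4.5, 2.5, 165°): beam 4 = 3.6235 ≠ 0.5176 ✗
  (2.5, 3.5, 60°): beam 1 = 2.5882 ≠ 0.5774 ✗
  (3.5, 4.5, 105°): beam 1 = 1.0000 ≠ 0.5774 ✗
  (2.5, 1.5, 15°): beam 3 = 1.0000 ≠ 0.5774 ✗
  …
  (3.5, 4.5, 195°): r_1=0.5774, r_2=0.5176, r_3=0.5774, r_4=0.5176, r_5=4.0415, r_6=2.5882, r_7=1.0000 — all match ✓
Unique over the lattice → pose = (3.5, 4.5, 195°).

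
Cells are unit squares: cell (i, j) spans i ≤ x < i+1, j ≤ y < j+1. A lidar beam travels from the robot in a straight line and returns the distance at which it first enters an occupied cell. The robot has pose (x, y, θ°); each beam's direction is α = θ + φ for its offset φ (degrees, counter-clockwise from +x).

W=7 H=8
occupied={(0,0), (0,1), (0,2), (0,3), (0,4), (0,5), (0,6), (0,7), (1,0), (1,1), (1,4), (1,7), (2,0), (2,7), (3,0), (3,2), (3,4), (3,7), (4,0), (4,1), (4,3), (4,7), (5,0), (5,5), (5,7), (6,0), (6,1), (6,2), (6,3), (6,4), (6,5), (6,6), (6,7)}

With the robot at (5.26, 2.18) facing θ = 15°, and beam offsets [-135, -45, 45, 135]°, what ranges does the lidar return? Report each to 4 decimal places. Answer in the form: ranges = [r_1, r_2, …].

ranges = [0.5200, 0.8545, 1.4800, 1.4549]

beam 1: φ=-135°, α=240°
  direction (-0.5000, -0.8660); cell (5,2); t to first gridline: x 0.5200, y 0.2078 (then +2.0000 / +1.1547)
    (5,1) via y @ 0.2078
    (4,1) via x @ 0.5200  # hit
  → r_1 = 0.5200
beam 2: φ=-45°, α=330°
  direction (0.8660, -0.5000); cell (5,2); t to first gridline: x 0.8545, y 0.3600 (then +1.1547 / +2.0000)
    (5,1) via y @ 0.3600
    (6,1) via x @ 0.8545  # hit
  → r_2 = 0.8545
beam 3: φ=45°, α=60°
  direction (0.5000, 0.8660); cell (5,2); t to first gridline: x 1.4800, y 0.9469 (then +2.0000 / +1.1547)
    (5,3) via y @ 0.9469
    (6,3) via x @ 1.4800  # hit
  → r_3 = 1.4800
beam 4: φ=135°, α=150°
  direction (-0.8660, 0.5000); cell (5,2); t to first gridline: x 0.3002, y 1.6400 (then +1.1547 / +2.0000)
    (4,2) via x @ 0.3002
    (3,2) via x @ 1.4549  # hit
  → r_4 = 1.4549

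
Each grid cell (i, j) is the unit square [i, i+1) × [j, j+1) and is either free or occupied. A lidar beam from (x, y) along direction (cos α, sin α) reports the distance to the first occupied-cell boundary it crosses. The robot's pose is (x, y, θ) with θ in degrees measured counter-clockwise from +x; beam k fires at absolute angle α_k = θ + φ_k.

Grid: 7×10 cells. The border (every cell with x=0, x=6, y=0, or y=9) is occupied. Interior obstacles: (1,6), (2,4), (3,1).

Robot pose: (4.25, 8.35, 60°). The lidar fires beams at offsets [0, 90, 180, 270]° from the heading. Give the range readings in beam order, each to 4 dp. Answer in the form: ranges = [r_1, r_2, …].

ranges = [0.7506, 1.3000, 3.8682, 2.0207]

beam 1: φ=0°, α=60°
  cosα=0.5000 sinα=0.8660 | (4,8) | tMaxX 1.5000 tMaxY 0.7506 | tΔX 2.0000 tΔY 1.1547
    t=0.7506 [y] (4,9) — stop
  → r_1 = 0.7506
beam 2: φ=90°, α=150°
  cosα=-0.8660 sinα=0.5000 | (4,8) | tMaxX 0.2887 tMaxY 1.3000 | tΔX 1.1547 tΔY 2.0000
    t=0.2887 [x] (3,8)
    t=1.3000 [y] (3,9) — stop
  → r_2 = 1.3000
beam 3: φ=180°, α=240°
  cosα=-0.5000 sinα=-0.8660 | (4,8) | tMaxX 0.5000 tMaxY 0.4041 | tΔX 2.0000 tΔY 1.1547
    t=0.4041 [y] (4,7)
    t=0.5000 [x] (3,7)
    t=1.5588 [y] (3,6)
    t=2.5000 [x] (2,6)
    t=2.7135 [y] (2,5)
    t=3.8682 [y] (2,4) — stop
  → r_3 = 3.8682
beam 4: φ=270°, α=330°
  cosα=0.8660 sinα=-0.5000 | (4,8) | tMaxX 0.8660 tMaxY 0.7000 | tΔX 1.1547 tΔY 2.0000
    t=0.7000 [y] (4,7)
    t=0.8660 [x] (5,7)
    t=2.0207 [x] (6,7) — stop
  → r_4 = 2.0207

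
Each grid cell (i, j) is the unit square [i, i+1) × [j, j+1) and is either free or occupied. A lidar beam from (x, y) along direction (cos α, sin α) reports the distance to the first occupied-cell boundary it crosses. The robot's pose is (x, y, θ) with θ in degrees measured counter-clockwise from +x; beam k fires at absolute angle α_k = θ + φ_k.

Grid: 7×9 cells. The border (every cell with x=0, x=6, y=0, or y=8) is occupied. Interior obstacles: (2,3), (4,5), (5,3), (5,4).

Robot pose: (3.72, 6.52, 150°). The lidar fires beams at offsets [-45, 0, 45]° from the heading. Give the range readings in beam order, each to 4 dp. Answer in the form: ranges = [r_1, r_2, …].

ranges = [1.5322, 2.9600, 2.8160]

beam 1: φ=-45°, α=105°
  cosα=-0.2588 sinα=0.9659 | (3,6) | tMaxX 2.7819 tMaxY 0.4969 | tΔX 3.8637 tΔY 1.0353
    t=0.4969 [y] (3,7)
    t=1.5322 [y] (3,8) — stop
  → r_1 = 1.5322
beam 2: φ=0°, α=150°
  cosα=-0.8660 sinα=0.5000 | (3,6) | tMaxX 0.8314 tMaxY 0.9600 | tΔX 1.1547 tΔY 2.0000
    t=0.8314 [x] (2,6)
    t=0.9600 [y] (2,7)
    t=1.9861 [x] (1,7)
    t=2.9600 [y] (1,8) — stop
  → r_2 = 2.9600
beam 3: φ=45°, α=195°
  cosα=-0.9659 sinα=-0.2588 | (3,6) | tMaxX 0.7454 tMaxY 2.0091 | tΔX 1.0353 tΔY 3.8637
    t=0.7454 [x] (2,6)
    t=1.7807 [x] (1,6)
    t=2.0091 [y] (1,5)
    t=2.8160 [x] (0,5) — stop
  → r_3 = 2.8160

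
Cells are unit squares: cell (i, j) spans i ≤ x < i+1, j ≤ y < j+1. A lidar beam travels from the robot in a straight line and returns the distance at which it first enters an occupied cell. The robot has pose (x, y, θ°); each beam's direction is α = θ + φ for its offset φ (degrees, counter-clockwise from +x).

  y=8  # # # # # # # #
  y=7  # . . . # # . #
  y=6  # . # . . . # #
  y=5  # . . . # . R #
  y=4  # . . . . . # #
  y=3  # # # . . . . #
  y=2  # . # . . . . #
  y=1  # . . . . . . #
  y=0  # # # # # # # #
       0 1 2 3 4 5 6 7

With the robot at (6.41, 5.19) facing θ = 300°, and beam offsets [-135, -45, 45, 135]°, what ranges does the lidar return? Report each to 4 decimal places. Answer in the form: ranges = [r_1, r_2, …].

ranges = [1.4597, 0.1967, 0.6108, 0.8386]

beam 1: φ=-135°, α=165°
  dir = (cos 165°, sin 165°) = (-0.9659, 0.2588); from cell (6,5)
  next x-line at t=0.4245, next y-line at t=3.1296; Δt_x=1.0353, Δt_y=3.8637
    x: enter (5,5) at t=0.4245
    x: enter (4,5) at t=1.4597 ← occupied
  → r_1 = 1.4597
beam 2: φ=-45°, α=255°
  dir = (cos 255°, sin 255°) = (-0.2588, -0.9659); from cell (6,5)
  next x-line at t=1.5841, next y-line at t=0.1967; Δt_x=3.8637, Δt_y=1.0353
    y: enter (6,4) at t=0.1967 ← occupied
  → r_2 = 0.1967
beam 3: φ=45°, α=345°
  dir = (cos 345°, sin 345°) = (0.9659, -0.2588); from cell (6,5)
  next x-line at t=0.6108, next y-line at t=0.7341; Δt_x=1.0353, Δt_y=3.8637
    x: enter (7,5) at t=0.6108 ← occupied
  → r_3 = 0.6108
beam 4: φ=135°, α=75°
  dir = (cos 75°, sin 75°) = (0.2588, 0.9659); from cell (6,5)
  next x-line at t=2.2796, next y-line at t=0.8386; Δt_x=3.8637, Δt_y=1.0353
    y: enter (6,6) at t=0.8386 ← occupied
  → r_4 = 0.8386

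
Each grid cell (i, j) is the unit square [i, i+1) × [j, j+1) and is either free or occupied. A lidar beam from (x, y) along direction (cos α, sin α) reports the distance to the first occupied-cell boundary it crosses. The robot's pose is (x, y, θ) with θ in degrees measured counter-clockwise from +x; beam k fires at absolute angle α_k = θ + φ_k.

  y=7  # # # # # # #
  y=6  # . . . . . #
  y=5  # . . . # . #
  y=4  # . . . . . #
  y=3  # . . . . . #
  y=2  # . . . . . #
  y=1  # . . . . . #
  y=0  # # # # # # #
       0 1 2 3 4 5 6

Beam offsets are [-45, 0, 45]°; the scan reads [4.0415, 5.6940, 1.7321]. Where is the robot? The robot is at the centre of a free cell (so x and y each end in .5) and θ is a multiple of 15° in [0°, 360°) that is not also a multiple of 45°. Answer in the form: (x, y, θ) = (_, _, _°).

(x, y, θ) = (2.5, 1.5, 105°)

Candidates: 29 free-cell centres × 16 headings = 464 poses. Raycast each; keep the one whose scan matches to 4 dp.
  (4.5, 2.5, 165°): beam 1 = 5.1962 ≠ 4.0415 ✗
  (5.5, 2.5, 105°): beam 1 = 1.0000 ≠ 4.0415 ✗
  (5.5, 3.5, 60°): beam 1 = 0.5176 ≠ 4.0415 ✗
  (3.5, 5.5, 150°): beam 1 = 1.5529 ≠ 4.0415 ✗
  …
  (2.5, 1.5, 105°): r_1=4.0415, r_2=5.6940, r_3=1.7321 — all match ✓
No second candidate reproduces the full scan.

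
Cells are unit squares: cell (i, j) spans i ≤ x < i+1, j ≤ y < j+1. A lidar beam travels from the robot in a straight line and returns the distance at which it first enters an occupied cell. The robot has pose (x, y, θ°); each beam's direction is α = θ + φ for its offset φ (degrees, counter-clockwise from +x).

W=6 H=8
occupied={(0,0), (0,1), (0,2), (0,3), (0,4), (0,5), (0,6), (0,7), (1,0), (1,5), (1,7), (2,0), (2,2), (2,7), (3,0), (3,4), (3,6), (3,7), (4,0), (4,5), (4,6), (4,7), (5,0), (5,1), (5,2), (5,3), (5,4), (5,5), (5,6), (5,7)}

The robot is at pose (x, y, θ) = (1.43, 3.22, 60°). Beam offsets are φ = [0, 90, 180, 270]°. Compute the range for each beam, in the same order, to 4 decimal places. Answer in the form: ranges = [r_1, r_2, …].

beam 1: φ=0°, α=60°
  dir = (cos 60°, sin 60°) = (0.5000, 0.8660); from cell (1,3)
  next x-line at t=1.1400, next y-line at t=0.9007; Δt_x=2.0000, Δt_y=1.1547
    y: enter (1,4) at t=0.9007
    x: enter (2,4) at t=1.1400
    y: enter (2,5) at t=2.0554
    x: enter (3,5) at t=3.1400
    y: enter (3,6) at t=3.2101 ← occupied
  → r_1 = 3.2101
beam 2: φ=90°, α=150°
  dir = (cos 150°, sin 150°) = (-0.8660, 0.5000); from cell (1,3)
  next x-line at t=0.4965, next y-line at t=1.5600; Δt_x=1.1547, Δt_y=2.0000
    x: enter (0,3) at t=0.4965 ← occupied
  → r_2 = 0.4965
beam 3: φ=180°, α=240°
  dir = (cos 240°, sin 240°) = (-0.5000, -0.8660); from cell (1,3)
  next x-line at t=0.8600, next y-line at t=0.2540; Δt_x=2.0000, Δt_y=1.1547
    y: enter (1,2) at t=0.2540
    x: enter (0,2) at t=0.8600 ← occupied
  → r_3 = 0.8600
beam 4: φ=270°, α=330°
  dir = (cos 330°, sin 330°) = (0.8660, -0.5000); from cell (1,3)
  next x-line at t=0.6582, next y-line at t=0.4400; Δt_x=1.1547, Δt_y=2.0000
    y: enter (1,2) at t=0.4400
    x: enter (2,2) at t=0.6582 ← occupied
  → r_4 = 0.6582

ranges = [3.2101, 0.4965, 0.8600, 0.6582]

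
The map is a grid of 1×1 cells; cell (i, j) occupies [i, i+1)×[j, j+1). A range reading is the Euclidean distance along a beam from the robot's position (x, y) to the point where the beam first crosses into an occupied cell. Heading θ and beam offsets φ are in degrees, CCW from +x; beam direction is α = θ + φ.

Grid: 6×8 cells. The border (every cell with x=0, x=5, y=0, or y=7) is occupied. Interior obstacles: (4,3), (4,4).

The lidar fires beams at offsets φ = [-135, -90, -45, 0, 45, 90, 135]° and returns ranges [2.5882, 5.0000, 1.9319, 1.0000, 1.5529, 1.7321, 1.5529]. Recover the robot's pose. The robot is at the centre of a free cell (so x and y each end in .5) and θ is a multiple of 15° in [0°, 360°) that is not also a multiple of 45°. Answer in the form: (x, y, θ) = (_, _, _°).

(x, y, θ) = (3.5, 5.5, 330°)

Enumerate (i+0.5, j+0.5, θ) over the 22 free cells and 16 admissible headings. For each, cast all 7 beams and compare to the given ranges.
  (3.5, 1.5, 285°): beam 1 = 2.8868 ≠ 2.5882 ✗
  (2.5, 6.5, 15°): beam 1 = 3.0000 ≠ 2.5882 ✗
  (1.5, 5.5, 165°): beam 1 = 3.0000 ≠ 2.5882 ✗
  (2.5, 3.5, 120°): beam 1 = 1.5529 ≠ 2.5882 ✗
  …
  (3.5, 5.5, 330°): r_1=2.5882, r_2=5.0000, r_3=1.9319, r_4=1.0000, r_5=1.5529, r_6=1.7321, r_7=1.5529 — all match ✓
No second candidate reproduces the full scan.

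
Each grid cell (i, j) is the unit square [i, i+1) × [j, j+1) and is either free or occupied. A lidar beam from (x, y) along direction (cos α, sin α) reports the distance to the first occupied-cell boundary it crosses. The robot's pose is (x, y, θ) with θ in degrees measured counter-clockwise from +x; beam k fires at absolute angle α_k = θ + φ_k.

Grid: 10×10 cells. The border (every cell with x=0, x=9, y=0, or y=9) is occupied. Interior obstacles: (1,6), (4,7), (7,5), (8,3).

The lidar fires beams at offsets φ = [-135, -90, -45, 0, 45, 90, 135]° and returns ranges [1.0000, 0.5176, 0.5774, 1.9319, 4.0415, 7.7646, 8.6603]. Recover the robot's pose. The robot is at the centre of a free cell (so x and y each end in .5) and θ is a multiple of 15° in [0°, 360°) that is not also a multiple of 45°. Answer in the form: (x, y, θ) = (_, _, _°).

(x, y, θ) = (1.5, 4.5, 255°)

Enumerate (i+0.5, j+0.5, θ) over the 60 free cells and 16 admissible headings. For each, cast all 7 beams and compare to the given ranges.
  (8.5, 4.5, 105°): beam 1 = 0.5774 ≠ 1.0000 ✗
  (1.5, 3.5, 300°): beam 1 = 0.5176 ≠ 1.0000 ✗
  (4.5, 6.5, 105°): beam 1 = 2.8868 ≠ 1.0000 ✗
  (2.5, 7.5, 150°): beam 1 = 1.5529 ≠ 1.0000 ✗
  …
  (1.5, 4.5, 255°): r_1=1.0000, r_2=0.5176, r_3=0.5774, r_4=1.9319, r_5=4.0415, r_6=7.7646, r_7=8.6603 — all match ✓
Only this pose fits every beam.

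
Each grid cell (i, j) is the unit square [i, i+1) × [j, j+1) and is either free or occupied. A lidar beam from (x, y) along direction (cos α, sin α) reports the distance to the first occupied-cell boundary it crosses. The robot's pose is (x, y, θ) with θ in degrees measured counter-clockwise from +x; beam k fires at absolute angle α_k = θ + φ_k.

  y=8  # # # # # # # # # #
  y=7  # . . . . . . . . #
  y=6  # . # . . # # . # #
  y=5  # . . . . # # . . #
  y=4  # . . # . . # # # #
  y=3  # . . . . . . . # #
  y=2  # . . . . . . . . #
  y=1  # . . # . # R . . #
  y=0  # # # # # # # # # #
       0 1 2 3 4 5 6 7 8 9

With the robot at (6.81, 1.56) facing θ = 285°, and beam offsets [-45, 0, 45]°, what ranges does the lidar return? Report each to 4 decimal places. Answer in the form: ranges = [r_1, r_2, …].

beam 1: φ=-45°, α=240°
  direction (-0.5000, -0.8660); cell (6,1); t to first gridline: x 1.6200, y 0.6466 (then +2.0000 / +1.1547)
    (6,0) via y @ 0.6466  # hit
  → r_1 = 0.6466
beam 2: φ=0°, α=285°
  direction (0.2588, -0.9659); cell (6,1); t to first gridline: x 0.7341, y 0.5798 (then +3.8637 / +1.0353)
    (6,0) via y @ 0.5798  # hit
  → r_2 = 0.5798
beam 3: φ=45°, α=330°
  direction (0.8660, -0.5000); cell (6,1); t to first gridline: x 0.2194, y 1.1200 (then +1.1547 / +2.0000)
    (7,1) via x @ 0.2194
    (7,0) via y @ 1.1200  # hit
  → r_3 = 1.1200

ranges = [0.6466, 0.5798, 1.1200]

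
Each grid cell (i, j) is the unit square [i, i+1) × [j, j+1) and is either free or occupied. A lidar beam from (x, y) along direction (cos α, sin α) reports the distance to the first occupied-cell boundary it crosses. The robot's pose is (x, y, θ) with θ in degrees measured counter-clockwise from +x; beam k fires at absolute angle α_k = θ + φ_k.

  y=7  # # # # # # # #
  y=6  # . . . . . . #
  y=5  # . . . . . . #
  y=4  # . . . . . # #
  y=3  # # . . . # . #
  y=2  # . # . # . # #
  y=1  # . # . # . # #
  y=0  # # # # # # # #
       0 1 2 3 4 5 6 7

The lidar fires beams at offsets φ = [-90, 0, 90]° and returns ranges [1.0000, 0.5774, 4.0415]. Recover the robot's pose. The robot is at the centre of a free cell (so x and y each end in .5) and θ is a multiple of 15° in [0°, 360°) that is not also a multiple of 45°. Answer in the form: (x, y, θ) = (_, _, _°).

(x, y, θ) = (4.5, 6.5, 120°)

Enumerate (i+0.5, j+0.5, θ) over the 27 free cells and 16 admissible headings. For each, cast all 3 beams and compare to the given ranges.
  (1.5, 1.5, 30°): beam 1 = 0.5774 ≠ 1.0000 ✗
  (6.5, 3.5, 210°): beam 1 = 0.5774 ≠ 1.0000 ✗
  (3.5, 3.5, 105°): beam 1 = 1.5529 ≠ 1.0000 ✗
  (6.5, 5.5, 345°): beam 1 = 0.5176 ≠ 1.0000 ✗
  …
  (4.5, 6.5, 120°): r_1=1.0000, r_2=0.5774, r_3=4.0415 — all match ✓
No second candidate reproduces the full scan.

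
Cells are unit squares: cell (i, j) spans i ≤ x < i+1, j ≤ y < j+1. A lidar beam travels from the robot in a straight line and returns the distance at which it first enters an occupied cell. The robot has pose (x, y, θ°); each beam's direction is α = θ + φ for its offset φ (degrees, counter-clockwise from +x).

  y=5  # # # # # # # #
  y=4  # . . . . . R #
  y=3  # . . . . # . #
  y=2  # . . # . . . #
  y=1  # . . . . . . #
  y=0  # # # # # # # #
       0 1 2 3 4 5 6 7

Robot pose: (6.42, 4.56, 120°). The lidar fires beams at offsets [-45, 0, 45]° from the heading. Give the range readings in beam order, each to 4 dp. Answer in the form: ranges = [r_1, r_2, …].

ranges = [0.4555, 0.5081, 1.7000]

beam 1: φ=-45°, α=75°
  d=(0.2588,0.9659)  start (6,4)  tX=2.2409 tY=0.4555  stride 1/|dx|=3.8637 1/|dy|=1.0353
    cross y-line → (6,5), t=0.4555 (wall)
  → r_1 = 0.4555
beam 2: φ=0°, α=120°
  d=(-0.5000,0.8660)  start (6,4)  tX=0.8400 tY=0.5081  stride 1/|dx|=2.0000 1/|dy|=1.1547
    cross y-line → (6,5), t=0.5081 (wall)
  → r_2 = 0.5081
beam 3: φ=45°, α=165°
  d=(-0.9659,0.2588)  start (6,4)  tX=0.4348 tY=1.7000  stride 1/|dx|=1.0353 1/|dy|=3.8637
    cross x-line → (5,4), t=0.4348
    cross x-line → (4,4), t=1.4701
    cross y-line → (4,5), t=1.7000 (wall)
  → r_3 = 1.7000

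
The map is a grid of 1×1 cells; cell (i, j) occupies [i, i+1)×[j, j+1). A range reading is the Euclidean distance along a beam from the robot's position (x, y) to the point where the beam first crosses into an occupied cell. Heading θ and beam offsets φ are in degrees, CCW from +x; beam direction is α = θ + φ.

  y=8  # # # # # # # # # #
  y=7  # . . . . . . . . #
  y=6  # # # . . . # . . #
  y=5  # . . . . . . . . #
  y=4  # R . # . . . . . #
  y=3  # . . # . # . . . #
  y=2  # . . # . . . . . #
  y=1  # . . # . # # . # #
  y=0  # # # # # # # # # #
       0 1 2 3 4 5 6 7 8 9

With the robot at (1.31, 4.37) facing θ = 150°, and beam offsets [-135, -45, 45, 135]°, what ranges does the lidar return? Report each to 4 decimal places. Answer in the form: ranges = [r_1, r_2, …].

beam 1: φ=-135°, α=15°
  dir = (cos 15°, sin 15°) = (0.9659, 0.2588); from cell (1,4)
  next x-line at t=0.7143, next y-line at t=2.4341; Δt_x=1.0353, Δt_y=3.8637
    x: enter (2,4) at t=0.7143
    x: enter (3,4) at t=1.7496 ← occupied
  → r_1 = 1.7496
beam 2: φ=-45°, α=105°
  dir = (cos 105°, sin 105°) = (-0.2588, 0.9659); from cell (1,4)
  next x-line at t=1.1977, next y-line at t=0.6522; Δt_x=3.8637, Δt_y=1.0353
    y: enter (1,5) at t=0.6522
    x: enter (0,5) at t=1.1977 ← occupied
  → r_2 = 1.1977
beam 3: φ=45°, α=195°
  dir = (cos 195°, sin 195°) = (-0.9659, -0.2588); from cell (1,4)
  next x-line at t=0.3209, next y-line at t=1.4296; Δt_x=1.0353, Δt_y=3.8637
    x: enter (0,4) at t=0.3209 ← occupied
  → r_3 = 0.3209
beam 4: φ=135°, α=285°
  dir = (cos 285°, sin 285°) = (0.2588, -0.9659); from cell (1,4)
  next x-line at t=2.6660, next y-line at t=0.3831; Δt_x=3.8637, Δt_y=1.0353
    y: enter (1,3) at t=0.3831
    y: enter (1,2) at t=1.4183
    y: enter (1,1) at t=2.4536
    x: enter (2,1) at t=2.6660
    y: enter (2,0) at t=3.4889 ← occupied
  → r_4 = 3.4889

ranges = [1.7496, 1.1977, 0.3209, 3.4889]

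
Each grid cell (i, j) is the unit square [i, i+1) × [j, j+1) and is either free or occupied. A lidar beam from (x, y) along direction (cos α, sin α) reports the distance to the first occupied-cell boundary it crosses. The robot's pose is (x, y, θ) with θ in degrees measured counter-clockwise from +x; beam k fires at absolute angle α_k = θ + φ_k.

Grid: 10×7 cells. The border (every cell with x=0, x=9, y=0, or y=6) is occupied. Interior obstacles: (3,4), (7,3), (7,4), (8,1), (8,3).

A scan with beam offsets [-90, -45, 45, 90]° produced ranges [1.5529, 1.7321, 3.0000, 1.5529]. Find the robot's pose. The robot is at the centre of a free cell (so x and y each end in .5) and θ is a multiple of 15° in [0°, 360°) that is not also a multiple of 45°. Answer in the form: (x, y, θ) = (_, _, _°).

Enumerate (i+0.5, j+0.5, θ) over the 35 free cells and 16 admissible headings. For each, cast all 4 beams and compare to the given ranges.
  (5.5, 1.5, 150°): beam 1 = 3.0000 ≠ 1.5529 ✗
  (4.5, 5.5, 240°): beam 1 = 1.0000 ≠ 1.5529 ✗
  (5.5, 2.5, 75°): beam 1 = 2.5882 ≠ 1.5529 ✗
  …
  (5.5, 4.5, 105°): r_1=1.5529, r_2=1.7321, r_3=3.0000, r_4=1.5529 — all match ✓
No second candidate reproduces the full scan.

(x, y, θ) = (5.5, 4.5, 105°)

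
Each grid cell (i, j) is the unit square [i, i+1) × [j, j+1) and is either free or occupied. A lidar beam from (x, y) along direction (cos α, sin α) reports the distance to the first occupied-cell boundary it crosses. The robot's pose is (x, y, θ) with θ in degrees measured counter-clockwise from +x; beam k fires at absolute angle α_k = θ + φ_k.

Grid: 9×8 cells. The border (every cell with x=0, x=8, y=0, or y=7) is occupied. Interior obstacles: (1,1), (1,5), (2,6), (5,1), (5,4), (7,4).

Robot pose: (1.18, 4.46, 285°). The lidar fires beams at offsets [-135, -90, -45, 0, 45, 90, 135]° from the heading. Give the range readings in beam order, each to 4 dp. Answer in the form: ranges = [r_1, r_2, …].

beam 1: φ=-135°, α=150°
  d=(-0.8660,0.5000)  start (1,4)  tX=0.2078 tY=1.0800  stride 1/|dx|=1.1547 1/|dy|=2.0000
    cross x-line → (0,4), t=0.2078 (wall)
  → r_1 = 0.2078
beam 2: φ=-90°, α=195°
  d=(-0.9659,-0.2588)  start (1,4)  tX=0.1863 tY=1.7773  stride 1/|dx|=1.0353 1/|dy|=3.8637
    cross x-line → (0,4), t=0.1863 (wall)
  → r_2 = 0.1863
beam 3: φ=-45°, α=240°
  d=(-0.5000,-0.8660)  start (1,4)  tX=0.3600 tY=0.5312  stride 1/|dx|=2.0000 1/|dy|=1.1547
    cross x-line → (0,4), t=0.3600 (wall)
  → r_3 = 0.3600
beam 4: φ=0°, α=285°
  d=(0.2588,-0.9659)  start (1,4)  tX=3.1682 tY=0.4762  stride 1/|dx|=3.8637 1/|dy|=1.0353
    cross y-line → (1,3), t=0.4762
    cross y-line → (1,2), t=1.5115
    cross y-line → (1,1), t=2.5468 (wall)
  → r_4 = 2.5468
beam 5: φ=45°, α=330°
  d=(0.8660,-0.5000)  start (1,4)  tX=0.9469 tY=0.9200  stride 1/|dx|=1.1547 1/|dy|=2.0000
    cross y-line → (1,3), t=0.9200
    cross x-line → (2,3), t=0.9469
    cross x-line → (3,3), t=2.1016
    cross y-line → (3,2), t=2.9200
    cross x-line → (4,2), t=3.2563
    cross x-line → (5,2), t=4.4110
    cross y-line → (5,1), t=4.9200 (wall)
  → r_5 = 4.9200
beam 6: φ=90°, α=15°
  d=(0.9659,0.2588)  start (1,4)  tX=0.8489 tY=2.0864  stride 1/|dx|=1.0353 1/|dy|=3.8637
    cross x-line → (2,4), t=0.8489
    cross x-line → (3,4), t=1.8842
    cross y-line → (3,5), t=2.0864
    cross x-line → (4,5), t=2.9195
    cross x-line → (5,5), t=3.9548
    cross x-line → (6,5), t=4.9900
    cross y-line → (6,6), t=5.9501
    cross x-line → (7,6), t=6.0253
    cross x-line → (8,6), t=7.0606 (wall)
  → r_6 = 7.0606
beam 7: φ=135°, α=60°
  d=(0.5000,0.8660)  start (1,4)  tX=1.6400 tY=0.6235  stride 1/|dx|=2.0000 1/|dy|=1.1547
    cross y-line → (1,5), t=0.6235 (wall)
  → r_7 = 0.6235

ranges = [0.2078, 0.1863, 0.3600, 2.5468, 4.9200, 7.0606, 0.6235]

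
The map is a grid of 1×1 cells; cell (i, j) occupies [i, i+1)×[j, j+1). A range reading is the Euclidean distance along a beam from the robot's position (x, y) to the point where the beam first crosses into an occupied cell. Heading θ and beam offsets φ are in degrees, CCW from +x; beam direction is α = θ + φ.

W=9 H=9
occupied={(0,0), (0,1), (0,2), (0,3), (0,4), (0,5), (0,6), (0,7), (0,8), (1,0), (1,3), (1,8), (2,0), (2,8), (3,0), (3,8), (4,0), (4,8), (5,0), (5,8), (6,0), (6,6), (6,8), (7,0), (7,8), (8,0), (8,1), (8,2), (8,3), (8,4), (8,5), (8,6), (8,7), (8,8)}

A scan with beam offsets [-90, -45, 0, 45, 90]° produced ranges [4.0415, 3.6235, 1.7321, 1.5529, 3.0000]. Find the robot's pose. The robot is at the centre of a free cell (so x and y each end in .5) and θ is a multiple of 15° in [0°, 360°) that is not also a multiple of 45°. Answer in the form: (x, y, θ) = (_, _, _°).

(x, y, θ) = (6.5, 4.5, 330°)

Enumerate (i+0.5, j+0.5, θ) over the 47 free cells and 16 admissible headings. For each, cast all 5 beams and compare to the given ranges.
  (2.5, 4.5, 150°): beam 5 = 1.0000 ≠ 3.0000 ✗
  (2.5, 3.5, 105°): beam 1 = 5.6940 ≠ 4.0415 ✗
  (2.5, 6.5, 285°): beam 1 = 1.5529 ≠ 4.0415 ✗
  …
  (6.5, 4.5, 330°): r_1=4.0415, r_2=3.6235, r_3=1.7321, r_4=1.5529, r_5=3.0000 — all match ✓
No second candidate reproduces the full scan.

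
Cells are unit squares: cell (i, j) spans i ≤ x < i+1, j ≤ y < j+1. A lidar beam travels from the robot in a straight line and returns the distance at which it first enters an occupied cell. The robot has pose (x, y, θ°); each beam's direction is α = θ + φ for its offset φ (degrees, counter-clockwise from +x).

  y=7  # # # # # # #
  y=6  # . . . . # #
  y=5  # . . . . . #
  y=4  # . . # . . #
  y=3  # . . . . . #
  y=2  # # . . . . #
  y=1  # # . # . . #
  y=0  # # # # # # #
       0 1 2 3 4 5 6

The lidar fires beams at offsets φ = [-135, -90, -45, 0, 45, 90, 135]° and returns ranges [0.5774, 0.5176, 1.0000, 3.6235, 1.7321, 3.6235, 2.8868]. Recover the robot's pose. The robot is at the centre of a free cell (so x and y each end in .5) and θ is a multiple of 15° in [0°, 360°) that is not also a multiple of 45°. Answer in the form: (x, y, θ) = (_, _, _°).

(x, y, θ) = (5.5, 3.5, 105°)

Enumerate (i+0.5, j+0.5, θ) over the 25 free cells and 16 admissible headings. For each, cast all 7 beams and compare to the given ranges.
  (4.5, 1.5, 255°): beam 1 = 2.8868 ≠ 0.5774 ✗
  (5.5, 2.5, 255°): beam 1 = 5.1962 ≠ 0.5774 ✗
  (1.5, 5.5, 105°): beam 1 = 1.7321 ≠ 0.5774 ✗
  …
  (5.5, 3.5, 105°): r_1=0.5774, r_2=0.5176, r_3=1.0000, r_4=3.6235, r_5=1.7321, r_6=3.6235, r_7=2.8868 — all match ✓
Unique over the lattice → pose = (5.5, 3.5, 105°).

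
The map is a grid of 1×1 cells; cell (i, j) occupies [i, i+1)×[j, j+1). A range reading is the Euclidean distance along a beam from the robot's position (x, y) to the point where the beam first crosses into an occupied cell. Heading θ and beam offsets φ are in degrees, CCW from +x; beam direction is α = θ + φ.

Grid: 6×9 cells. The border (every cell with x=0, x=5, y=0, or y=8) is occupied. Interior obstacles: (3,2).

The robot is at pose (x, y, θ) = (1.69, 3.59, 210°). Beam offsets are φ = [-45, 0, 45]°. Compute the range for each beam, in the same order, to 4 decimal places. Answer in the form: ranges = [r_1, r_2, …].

beam 1: φ=-45°, α=165°
  dir = (cos 165°, sin 165°) = (-0.9659, 0.2588); from cell (1,3)
  next x-line at t=0.7143, next y-line at t=1.5841; Δt_x=1.0353, Δt_y=3.8637
    x: enter (0,3) at t=0.7143 ← occupied
  → r_1 = 0.7143
beam 2: φ=0°, α=210°
  dir = (cos 210°, sin 210°) = (-0.8660, -0.5000); from cell (1,3)
  next x-line at t=0.7967, next y-line at t=1.1800; Δt_x=1.1547, Δt_y=2.0000
    x: enter (0,3) at t=0.7967 ← occupied
  → r_2 = 0.7967
beam 3: φ=45°, α=255°
  dir = (cos 255°, sin 255°) = (-0.2588, -0.9659); from cell (1,3)
  next x-line at t=2.6660, next y-line at t=0.6108; Δt_x=3.8637, Δt_y=1.0353
    y: enter (1,2) at t=0.6108
    y: enter (1,1) at t=1.6461
    x: enter (0,1) at t=2.6660 ← occupied
  → r_3 = 2.6660

ranges = [0.7143, 0.7967, 2.6660]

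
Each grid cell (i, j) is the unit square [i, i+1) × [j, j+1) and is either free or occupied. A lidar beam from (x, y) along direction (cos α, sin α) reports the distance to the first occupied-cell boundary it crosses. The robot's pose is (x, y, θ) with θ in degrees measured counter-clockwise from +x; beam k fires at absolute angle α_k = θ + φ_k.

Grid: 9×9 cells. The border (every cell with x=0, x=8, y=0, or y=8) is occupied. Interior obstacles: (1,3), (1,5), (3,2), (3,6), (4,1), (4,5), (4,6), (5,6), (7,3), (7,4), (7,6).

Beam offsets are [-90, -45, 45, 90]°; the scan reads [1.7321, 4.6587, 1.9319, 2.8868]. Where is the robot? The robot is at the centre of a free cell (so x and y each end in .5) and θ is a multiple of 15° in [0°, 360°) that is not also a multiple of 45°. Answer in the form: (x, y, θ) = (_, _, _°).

(x, y, θ) = (5.5, 3.5, 210°)

The pose lattice has 38·16 = 608 candidates. Test each by forward raycasting.
  (4.5, 4.5, 255°): beam 1 = 2.5882 ≠ 1.7321 ✗
  (5.5, 1.5, 345°): beam 1 = 0.5176 ≠ 1.7321 ✗
  (4.5, 7.5, 75°): beam 1 = 2.5882 ≠ 1.7321 ✗
  (5.5, 3.5, 105°): beam 1 = 1.5529 ≠ 1.7321 ✗
  (6.5, 4.5, 330°): beam 1 = 3.0000 ≠ 1.7321 ✗
  …
  (5.5, 3.5, 210°): r_1=1.7321, r_2=4.6587, r_3=1.9319, r_4=2.8868 — all match ✓
Unique over the lattice → pose = (5.5, 3.5, 210°).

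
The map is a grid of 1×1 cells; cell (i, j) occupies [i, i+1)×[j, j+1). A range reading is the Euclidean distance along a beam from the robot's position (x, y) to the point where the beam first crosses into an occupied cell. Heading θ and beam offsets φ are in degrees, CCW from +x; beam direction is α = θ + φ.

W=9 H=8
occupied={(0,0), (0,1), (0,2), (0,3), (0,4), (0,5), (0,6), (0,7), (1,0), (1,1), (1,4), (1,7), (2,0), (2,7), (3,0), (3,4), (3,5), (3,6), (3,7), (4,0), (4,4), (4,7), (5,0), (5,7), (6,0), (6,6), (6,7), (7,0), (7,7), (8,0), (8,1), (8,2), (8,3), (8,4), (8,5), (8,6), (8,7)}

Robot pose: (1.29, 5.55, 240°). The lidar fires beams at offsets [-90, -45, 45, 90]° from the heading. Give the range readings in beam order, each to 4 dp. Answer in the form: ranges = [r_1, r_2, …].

ranges = [0.3349, 0.3002, 0.5694, 1.9745]

beam 1: φ=-90°, α=150°
  direction (-0.8660, 0.5000); cell (1,5); t to first gridline: x 0.3349, y 0.9000 (then +1.1547 / +2.0000)
    (0,5) via x @ 0.3349  # hit
  → r_1 = 0.3349
beam 2: φ=-45°, α=195°
  direction (-0.9659, -0.2588); cell (1,5); t to first gridline: x 0.3002, y 2.1250 (then +1.0353 / +3.8637)
    (0,5) via x @ 0.3002  # hit
  → r_2 = 0.3002
beam 3: φ=45°, α=285°
  direction (0.2588, -0.9659); cell (1,5); t to first gridline: x 2.7432, y 0.5694 (then +3.8637 / +1.0353)
    (1,4) via y @ 0.5694  # hit
  → r_3 = 0.5694
beam 4: φ=90°, α=330°
  direction (0.8660, -0.5000); cell (1,5); t to first gridline: x 0.8198, y 1.1000 (then +1.1547 / +2.0000)
    (2,5) via x @ 0.8198
    (2,4) via y @ 1.1000
    (3,4) via x @ 1.9745  # hit
  → r_4 = 1.9745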